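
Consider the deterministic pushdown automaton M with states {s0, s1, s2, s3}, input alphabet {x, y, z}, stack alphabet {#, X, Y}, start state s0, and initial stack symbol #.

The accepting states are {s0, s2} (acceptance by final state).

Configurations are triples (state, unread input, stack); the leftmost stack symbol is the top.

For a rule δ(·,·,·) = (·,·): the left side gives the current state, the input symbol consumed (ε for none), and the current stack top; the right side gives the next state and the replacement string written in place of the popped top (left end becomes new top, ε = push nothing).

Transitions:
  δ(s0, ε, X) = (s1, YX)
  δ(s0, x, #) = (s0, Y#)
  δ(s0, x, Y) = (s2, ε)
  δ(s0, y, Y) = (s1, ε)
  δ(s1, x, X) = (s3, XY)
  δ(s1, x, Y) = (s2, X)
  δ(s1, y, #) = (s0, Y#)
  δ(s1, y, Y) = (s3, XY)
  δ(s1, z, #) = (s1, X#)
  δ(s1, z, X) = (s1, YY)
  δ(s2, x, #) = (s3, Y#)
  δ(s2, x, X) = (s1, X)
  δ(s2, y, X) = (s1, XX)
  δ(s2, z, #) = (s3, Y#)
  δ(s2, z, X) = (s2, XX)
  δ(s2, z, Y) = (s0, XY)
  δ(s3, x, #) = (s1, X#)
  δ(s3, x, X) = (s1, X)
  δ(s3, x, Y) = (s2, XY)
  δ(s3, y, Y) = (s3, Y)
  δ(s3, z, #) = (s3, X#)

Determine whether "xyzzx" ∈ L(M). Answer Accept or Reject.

Accept

(s0, xyzzx, #)
  read x, top #: go to s0, push Y# → (s0, yzzx, Y#)
  read y, top Y: go to s1, push ε → (s1, zzx, #)
  read z, top #: go to s1, push X# → (s1, zx, X#)
  read z, top X: go to s1, push YY → (s1, x, YY#)
  read x, top Y: go to s2, push X → (s2, ε, XY#)
All input consumed; state s2 ∈ F.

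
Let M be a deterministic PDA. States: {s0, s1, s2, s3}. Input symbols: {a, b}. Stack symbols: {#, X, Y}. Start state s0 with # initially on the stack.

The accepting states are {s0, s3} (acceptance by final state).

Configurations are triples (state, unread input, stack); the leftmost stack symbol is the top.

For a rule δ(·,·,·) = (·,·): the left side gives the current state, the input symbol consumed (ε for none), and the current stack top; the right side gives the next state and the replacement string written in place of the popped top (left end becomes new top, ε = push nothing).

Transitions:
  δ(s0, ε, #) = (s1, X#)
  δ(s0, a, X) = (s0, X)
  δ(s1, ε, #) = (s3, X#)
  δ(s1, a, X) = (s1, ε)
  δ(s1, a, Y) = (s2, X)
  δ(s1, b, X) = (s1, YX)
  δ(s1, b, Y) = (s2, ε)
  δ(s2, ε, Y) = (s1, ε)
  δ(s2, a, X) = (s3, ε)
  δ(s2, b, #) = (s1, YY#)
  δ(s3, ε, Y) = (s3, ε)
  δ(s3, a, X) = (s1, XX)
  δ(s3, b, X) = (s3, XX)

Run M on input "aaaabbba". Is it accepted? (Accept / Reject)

(s0, aaaabbba, #)
  ε-move, top #: go to s1, push X# → (s1, aaaabbba, X#)
  read a, top X: go to s1, push ε → (s1, aaabbba, #)
  ε-move, top #: go to s3, push X# → (s3, aaabbba, X#)
  read a, top X: go to s1, push XX → (s1, aabbba, XX#)
  read a, top X: go to s1, push ε → (s1, abbba, X#)
  read a, top X: go to s1, push ε → (s1, bbba, #)
  ε-move, top #: go to s3, push X# → (s3, bbba, X#)
  read b, top X: go to s3, push XX → (s3, bba, XX#)
  read b, top X: go to s3, push XX → (s3, ba, XXX#)
  read b, top X: go to s3, push XX → (s3, a, XXXX#)
  read a, top X: go to s1, push XX → (s1, ε, XXXXX#)
All input consumed; state s1 ∉ F and no further ε-move applies.

Reject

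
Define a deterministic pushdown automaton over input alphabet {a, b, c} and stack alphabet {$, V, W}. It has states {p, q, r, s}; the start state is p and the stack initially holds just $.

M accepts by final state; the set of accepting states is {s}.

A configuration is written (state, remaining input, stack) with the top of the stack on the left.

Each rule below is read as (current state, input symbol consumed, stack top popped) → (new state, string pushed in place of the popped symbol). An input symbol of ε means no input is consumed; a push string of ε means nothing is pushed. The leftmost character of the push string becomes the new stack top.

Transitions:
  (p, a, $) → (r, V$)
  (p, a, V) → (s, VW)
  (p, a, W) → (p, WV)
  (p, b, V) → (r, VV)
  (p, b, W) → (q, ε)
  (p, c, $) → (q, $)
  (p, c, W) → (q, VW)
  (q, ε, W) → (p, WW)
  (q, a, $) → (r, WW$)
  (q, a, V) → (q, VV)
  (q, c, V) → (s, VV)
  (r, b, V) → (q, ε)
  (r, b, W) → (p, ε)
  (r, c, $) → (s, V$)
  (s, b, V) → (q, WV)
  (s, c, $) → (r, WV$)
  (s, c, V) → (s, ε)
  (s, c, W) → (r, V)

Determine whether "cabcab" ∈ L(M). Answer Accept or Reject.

(p, cabcab, $)
  read c, top $: go to q, push $ → (q, abcab, $)
  read a, top $: go to r, push WW$ → (r, bcab, WW$)
  read b, top W: go to p, push ε → (p, cab, W$)
  read c, top W: go to q, push VW → (q, ab, VW$)
  read a, top V: go to q, push VV → (q, b, VVW$)
No transition applies at (q, b, VVW$); input not fully consumed.

Reject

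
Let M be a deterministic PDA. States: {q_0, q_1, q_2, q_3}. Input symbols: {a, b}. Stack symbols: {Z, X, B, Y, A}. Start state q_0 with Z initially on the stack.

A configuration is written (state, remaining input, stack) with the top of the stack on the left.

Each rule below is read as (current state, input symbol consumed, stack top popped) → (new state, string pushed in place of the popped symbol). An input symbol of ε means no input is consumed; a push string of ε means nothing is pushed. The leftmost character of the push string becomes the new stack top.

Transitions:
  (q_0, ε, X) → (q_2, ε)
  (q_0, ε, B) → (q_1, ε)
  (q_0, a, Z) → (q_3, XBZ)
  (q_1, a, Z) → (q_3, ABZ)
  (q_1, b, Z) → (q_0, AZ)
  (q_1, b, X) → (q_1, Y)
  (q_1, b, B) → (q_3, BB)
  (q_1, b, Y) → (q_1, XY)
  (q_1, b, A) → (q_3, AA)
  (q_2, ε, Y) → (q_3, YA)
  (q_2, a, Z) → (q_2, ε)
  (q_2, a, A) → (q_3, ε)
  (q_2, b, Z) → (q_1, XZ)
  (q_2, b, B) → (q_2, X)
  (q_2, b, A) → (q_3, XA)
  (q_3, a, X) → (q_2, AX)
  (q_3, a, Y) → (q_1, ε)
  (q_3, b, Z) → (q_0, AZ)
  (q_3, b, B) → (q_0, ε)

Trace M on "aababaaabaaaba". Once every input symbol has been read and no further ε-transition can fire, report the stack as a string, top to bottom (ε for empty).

AXAXAXAXAXBZ

(q_0, aababaaabaaaba, Z) ⊢ (q_3, ababaaabaaaba, XBZ) ⊢ (q_2, babaaabaaaba, AXBZ) ⊢ (q_3, abaaabaaaba, XAXBZ) ⊢ (q_2, baaabaaaba, AXAXBZ) ⊢ (q_3, aaabaaaba, XAXAXBZ) ⊢ (q_2, aabaaaba, AXAXAXBZ) ⊢ (q_3, abaaaba, XAXAXBZ) ⊢ (q_2, baaaba, AXAXAXBZ) ⊢ (q_3, aaaba, XAXAXAXBZ) ⊢ (q_2, aaba, AXAXAXAXBZ) ⊢ (q_3, aba, XAXAXAXBZ) ⊢ (q_2, ba, AXAXAXAXBZ) ⊢ (q_3, a, XAXAXAXAXBZ) ⊢ (q_2, ε, AXAXAXAXAXBZ)
All input consumed in state q_2 with stack AXAXAXAXAXBZ.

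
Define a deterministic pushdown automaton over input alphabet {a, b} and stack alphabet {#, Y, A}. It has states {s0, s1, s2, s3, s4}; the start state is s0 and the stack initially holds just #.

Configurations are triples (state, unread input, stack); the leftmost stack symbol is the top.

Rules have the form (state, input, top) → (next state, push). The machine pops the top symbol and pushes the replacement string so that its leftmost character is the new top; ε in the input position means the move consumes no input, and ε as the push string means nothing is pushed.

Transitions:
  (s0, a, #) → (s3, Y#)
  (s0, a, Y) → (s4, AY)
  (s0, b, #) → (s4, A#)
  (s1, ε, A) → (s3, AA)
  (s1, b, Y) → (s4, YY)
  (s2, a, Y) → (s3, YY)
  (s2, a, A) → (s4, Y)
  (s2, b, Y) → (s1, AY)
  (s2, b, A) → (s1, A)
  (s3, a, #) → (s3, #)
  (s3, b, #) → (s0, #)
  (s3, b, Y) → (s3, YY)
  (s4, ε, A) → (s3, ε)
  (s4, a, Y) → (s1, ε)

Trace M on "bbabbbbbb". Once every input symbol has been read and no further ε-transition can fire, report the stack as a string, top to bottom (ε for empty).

(s0, bbabbbbbb, #)
  read b, top #: go to s4, push A# → (s4, babbbbbb, A#)
  ε-move, top A: go to s3, push ε → (s3, babbbbbb, #)
  read b, top #: go to s0, push # → (s0, abbbbbb, #)
  read a, top #: go to s3, push Y# → (s3, bbbbbb, Y#)
  read b, top Y: go to s3, push YY → (s3, bbbbb, YY#)
  read b, top Y: go to s3, push YY → (s3, bbbb, YYY#)
  read b, top Y: go to s3, push YY → (s3, bbb, YYYY#)
  read b, top Y: go to s3, push YY → (s3, bb, YYYYY#)
  read b, top Y: go to s3, push YY → (s3, b, YYYYYY#)
  read b, top Y: go to s3, push YY → (s3, ε, YYYYYYY#)
All input consumed in state s3 with stack YYYYYYY#.

YYYYYYY#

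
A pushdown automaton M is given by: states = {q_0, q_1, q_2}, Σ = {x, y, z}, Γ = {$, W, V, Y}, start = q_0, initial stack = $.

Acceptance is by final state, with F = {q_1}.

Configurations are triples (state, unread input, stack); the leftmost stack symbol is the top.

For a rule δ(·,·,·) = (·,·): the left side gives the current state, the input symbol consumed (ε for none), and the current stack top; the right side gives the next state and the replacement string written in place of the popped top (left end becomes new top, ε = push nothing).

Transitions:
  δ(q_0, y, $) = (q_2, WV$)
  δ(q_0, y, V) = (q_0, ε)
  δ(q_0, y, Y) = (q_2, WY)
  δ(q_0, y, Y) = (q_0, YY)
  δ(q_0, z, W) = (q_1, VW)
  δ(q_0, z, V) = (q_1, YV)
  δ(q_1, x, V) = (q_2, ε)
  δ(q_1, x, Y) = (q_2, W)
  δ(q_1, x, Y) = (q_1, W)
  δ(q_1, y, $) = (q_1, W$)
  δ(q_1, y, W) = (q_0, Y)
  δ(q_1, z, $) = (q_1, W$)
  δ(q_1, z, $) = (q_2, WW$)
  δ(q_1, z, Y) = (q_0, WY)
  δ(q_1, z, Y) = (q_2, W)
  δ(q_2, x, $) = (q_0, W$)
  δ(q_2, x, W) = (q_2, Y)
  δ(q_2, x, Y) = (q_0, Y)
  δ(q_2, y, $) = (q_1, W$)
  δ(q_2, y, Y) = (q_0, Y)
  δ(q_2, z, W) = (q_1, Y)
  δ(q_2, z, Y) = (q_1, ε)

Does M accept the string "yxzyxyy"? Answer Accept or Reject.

Reject

No computation consumes all input and reaches a final state.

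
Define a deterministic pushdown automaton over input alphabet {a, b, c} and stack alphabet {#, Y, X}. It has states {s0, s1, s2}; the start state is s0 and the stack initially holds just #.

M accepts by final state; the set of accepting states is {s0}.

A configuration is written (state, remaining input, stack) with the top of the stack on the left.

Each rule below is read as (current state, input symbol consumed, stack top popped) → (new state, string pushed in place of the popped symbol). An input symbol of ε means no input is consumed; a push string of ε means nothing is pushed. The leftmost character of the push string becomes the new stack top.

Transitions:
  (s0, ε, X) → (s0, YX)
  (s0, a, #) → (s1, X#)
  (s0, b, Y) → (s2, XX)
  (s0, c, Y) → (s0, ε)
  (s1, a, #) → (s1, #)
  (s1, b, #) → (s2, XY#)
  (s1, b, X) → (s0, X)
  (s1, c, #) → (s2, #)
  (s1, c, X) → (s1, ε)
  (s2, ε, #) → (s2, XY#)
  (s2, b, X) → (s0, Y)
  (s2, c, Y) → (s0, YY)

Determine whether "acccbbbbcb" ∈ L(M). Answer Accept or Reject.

Reject

(s0, acccbbbbcb, #)
  read a, top #: go to s1, push X# → (s1, cccbbbbcb, X#)
  read c, top X: go to s1, push ε → (s1, ccbbbbcb, #)
  read c, top #: go to s2, push # → (s2, cbbbbcb, #)
  ε-move, top #: go to s2, push XY# → (s2, cbbbbcb, XY#)
No transition applies at (s2, cbbbbcb, XY#); input not fully consumed.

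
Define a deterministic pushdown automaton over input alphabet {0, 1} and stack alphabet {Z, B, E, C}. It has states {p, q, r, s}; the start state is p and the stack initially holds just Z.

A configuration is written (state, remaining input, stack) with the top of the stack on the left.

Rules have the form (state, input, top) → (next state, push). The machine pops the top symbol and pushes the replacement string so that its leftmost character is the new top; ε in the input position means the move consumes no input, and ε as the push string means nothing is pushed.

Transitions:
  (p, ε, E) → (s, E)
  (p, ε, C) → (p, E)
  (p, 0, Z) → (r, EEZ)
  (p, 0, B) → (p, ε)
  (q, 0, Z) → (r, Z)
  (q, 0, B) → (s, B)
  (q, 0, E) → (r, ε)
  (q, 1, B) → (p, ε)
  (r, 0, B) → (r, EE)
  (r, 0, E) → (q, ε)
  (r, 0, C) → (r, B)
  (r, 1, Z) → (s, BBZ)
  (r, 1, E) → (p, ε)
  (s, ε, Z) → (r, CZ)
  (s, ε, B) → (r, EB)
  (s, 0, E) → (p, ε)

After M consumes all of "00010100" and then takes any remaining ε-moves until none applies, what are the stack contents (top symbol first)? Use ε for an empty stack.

(p, 00010100, Z)
  read 0, top Z: go to r, push EEZ → (r, 0010100, EEZ)
  read 0, top E: go to q, push ε → (q, 010100, EZ)
  read 0, top E: go to r, push ε → (r, 10100, Z)
  read 1, top Z: go to s, push BBZ → (s, 0100, BBZ)
  ε-move, top B: go to r, push EB → (r, 0100, EBBZ)
  read 0, top E: go to q, push ε → (q, 100, BBZ)
  read 1, top B: go to p, push ε → (p, 00, BZ)
  read 0, top B: go to p, push ε → (p, 0, Z)
  read 0, top Z: go to r, push EEZ → (r, ε, EEZ)
All input consumed in state r with stack EEZ.

EEZ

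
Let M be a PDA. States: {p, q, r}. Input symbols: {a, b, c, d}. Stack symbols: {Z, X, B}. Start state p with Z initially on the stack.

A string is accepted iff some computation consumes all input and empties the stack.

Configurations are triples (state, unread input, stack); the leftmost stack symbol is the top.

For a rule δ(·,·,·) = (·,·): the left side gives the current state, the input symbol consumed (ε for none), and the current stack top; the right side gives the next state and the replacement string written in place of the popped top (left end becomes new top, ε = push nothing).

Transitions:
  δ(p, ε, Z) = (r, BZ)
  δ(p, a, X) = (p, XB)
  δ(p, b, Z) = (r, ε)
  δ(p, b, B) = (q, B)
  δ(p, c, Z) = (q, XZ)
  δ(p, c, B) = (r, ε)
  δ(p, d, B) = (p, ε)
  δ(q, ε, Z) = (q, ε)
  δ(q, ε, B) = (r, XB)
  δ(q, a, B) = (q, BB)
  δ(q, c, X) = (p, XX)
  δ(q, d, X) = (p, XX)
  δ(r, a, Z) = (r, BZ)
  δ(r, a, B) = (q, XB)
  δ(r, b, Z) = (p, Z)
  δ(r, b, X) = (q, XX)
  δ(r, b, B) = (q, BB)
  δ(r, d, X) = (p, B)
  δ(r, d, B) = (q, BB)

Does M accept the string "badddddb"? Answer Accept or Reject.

One accepting computation: (p, badddddb, Z) ⊢ (r, badddddb, BZ) ⊢ (q, adddddb, BBZ) ⊢ (q, dddddb, BBBZ) ⊢ (r, dddddb, XBBBZ) ⊢ (p, ddddb, BBBBZ) ⊢ (p, dddb, BBBZ) ⊢ (p, ddb, BBZ) ⊢ (p, db, BZ) ⊢ (p, b, Z) ⊢ (r, ε, ε)
All input consumed and the stack is empty.

Accept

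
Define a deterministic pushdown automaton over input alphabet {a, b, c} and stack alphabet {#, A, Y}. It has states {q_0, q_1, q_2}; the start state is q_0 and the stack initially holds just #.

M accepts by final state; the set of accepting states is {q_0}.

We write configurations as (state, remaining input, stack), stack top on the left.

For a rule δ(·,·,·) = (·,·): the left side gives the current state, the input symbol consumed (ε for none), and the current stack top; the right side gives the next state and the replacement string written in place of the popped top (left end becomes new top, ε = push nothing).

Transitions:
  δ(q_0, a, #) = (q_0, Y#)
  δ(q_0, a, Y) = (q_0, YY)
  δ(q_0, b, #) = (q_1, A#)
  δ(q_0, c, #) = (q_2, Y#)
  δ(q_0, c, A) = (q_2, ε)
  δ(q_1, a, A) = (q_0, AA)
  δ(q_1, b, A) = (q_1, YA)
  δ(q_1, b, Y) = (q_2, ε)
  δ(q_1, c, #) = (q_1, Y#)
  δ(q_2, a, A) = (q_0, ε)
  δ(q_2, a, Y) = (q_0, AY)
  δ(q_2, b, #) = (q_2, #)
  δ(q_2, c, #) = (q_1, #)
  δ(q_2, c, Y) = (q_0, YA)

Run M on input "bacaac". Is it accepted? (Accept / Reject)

(q_0, bacaac, #) ⊢ (q_1, acaac, A#) ⊢ (q_0, caac, AA#) ⊢ (q_2, aac, A#) ⊢ (q_0, ac, #) ⊢ (q_0, c, Y#)
No transition applies at (q_0, c, Y#); input not fully consumed.

Reject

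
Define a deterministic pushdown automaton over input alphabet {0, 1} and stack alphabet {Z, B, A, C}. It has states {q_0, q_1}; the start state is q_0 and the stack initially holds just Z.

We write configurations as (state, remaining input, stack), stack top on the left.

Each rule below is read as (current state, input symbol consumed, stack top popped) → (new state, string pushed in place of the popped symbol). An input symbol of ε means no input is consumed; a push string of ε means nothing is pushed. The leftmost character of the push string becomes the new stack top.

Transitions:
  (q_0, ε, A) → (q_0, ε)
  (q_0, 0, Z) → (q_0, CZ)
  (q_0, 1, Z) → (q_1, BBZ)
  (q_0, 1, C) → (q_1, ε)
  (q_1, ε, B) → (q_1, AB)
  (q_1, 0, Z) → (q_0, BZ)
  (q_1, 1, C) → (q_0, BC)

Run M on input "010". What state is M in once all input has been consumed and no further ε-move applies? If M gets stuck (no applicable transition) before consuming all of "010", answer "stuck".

q_0

(q_0, 010, Z)
  read 0, top Z: go to q_0, push CZ → (q_0, 10, CZ)
  read 1, top C: go to q_1, push ε → (q_1, 0, Z)
  read 0, top Z: go to q_0, push BZ → (q_0, ε, BZ)
All input consumed; M is in state q_0.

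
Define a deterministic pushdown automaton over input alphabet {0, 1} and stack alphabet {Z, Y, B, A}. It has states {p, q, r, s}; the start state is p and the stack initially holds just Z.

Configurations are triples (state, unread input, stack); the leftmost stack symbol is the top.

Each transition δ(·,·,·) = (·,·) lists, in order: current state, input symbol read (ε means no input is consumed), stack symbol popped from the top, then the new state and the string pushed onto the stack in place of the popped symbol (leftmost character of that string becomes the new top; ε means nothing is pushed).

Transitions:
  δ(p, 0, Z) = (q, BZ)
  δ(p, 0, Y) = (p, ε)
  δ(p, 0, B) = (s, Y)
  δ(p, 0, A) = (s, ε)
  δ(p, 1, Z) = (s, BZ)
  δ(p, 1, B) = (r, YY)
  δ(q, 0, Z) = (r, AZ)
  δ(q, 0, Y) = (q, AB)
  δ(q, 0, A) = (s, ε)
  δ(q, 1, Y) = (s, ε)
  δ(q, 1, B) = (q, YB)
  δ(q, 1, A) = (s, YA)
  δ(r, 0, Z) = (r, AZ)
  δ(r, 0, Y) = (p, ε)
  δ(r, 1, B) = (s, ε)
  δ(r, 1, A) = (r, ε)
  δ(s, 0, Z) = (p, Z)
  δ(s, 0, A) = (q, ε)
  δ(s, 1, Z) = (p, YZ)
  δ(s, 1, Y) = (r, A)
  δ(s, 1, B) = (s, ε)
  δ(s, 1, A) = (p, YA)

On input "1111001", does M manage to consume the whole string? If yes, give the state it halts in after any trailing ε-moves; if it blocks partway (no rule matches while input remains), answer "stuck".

stuck

(p, 1111001, Z)
  read 1, top Z: go to s, push BZ → (s, 111001, BZ)
  read 1, top B: go to s, push ε → (s, 11001, Z)
  read 1, top Z: go to p, push YZ → (p, 1001, YZ)
No transition for (p, 1, top Y); M blocks with input 1001 remaining.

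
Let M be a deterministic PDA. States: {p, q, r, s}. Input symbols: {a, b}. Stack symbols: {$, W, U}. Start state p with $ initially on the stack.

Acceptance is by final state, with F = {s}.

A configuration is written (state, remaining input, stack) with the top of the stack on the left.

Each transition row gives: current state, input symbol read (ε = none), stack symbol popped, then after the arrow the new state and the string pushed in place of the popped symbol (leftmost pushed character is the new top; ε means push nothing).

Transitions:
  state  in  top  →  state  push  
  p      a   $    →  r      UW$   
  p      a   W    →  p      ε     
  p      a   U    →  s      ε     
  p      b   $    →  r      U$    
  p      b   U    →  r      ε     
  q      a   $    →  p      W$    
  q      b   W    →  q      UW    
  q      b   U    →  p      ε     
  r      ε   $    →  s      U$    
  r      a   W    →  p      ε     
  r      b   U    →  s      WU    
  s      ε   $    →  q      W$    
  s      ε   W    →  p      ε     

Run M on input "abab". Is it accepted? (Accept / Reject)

(p, abab, $)
  read a, top $: go to r, push UW$ → (r, bab, UW$)
  read b, top U: go to s, push WU → (s, ab, WUW$)
  ε-move, top W: go to p, push ε → (p, ab, UW$)
  read a, top U: go to s, push ε → (s, b, W$)
  ε-move, top W: go to p, push ε → (p, b, $)
  read b, top $: go to r, push U$ → (r, ε, U$)
All input consumed; state r ∉ F and no further ε-move applies.

Reject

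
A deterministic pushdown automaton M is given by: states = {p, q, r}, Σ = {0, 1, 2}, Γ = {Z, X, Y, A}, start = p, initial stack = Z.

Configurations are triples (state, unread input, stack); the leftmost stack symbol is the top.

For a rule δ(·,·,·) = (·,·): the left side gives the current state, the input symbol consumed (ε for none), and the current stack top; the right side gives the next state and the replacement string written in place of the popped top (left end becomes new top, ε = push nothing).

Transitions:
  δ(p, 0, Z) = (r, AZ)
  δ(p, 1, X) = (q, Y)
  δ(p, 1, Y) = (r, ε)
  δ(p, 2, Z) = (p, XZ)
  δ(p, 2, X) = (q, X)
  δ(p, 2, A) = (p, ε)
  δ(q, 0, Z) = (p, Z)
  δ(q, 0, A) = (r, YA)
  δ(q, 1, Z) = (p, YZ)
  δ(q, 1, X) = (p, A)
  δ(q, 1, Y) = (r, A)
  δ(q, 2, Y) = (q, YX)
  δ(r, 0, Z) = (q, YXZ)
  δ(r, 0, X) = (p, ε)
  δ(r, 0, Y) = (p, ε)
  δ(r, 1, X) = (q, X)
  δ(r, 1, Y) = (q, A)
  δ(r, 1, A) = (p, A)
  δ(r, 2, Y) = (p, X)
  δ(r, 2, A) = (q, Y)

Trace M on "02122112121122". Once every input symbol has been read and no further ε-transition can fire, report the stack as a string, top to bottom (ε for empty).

(p, 02122112121122, Z) ⊢ (r, 2122112121122, AZ) ⊢ (q, 122112121122, YZ) ⊢ (r, 22112121122, AZ) ⊢ (q, 2112121122, YZ) ⊢ (q, 112121122, YXZ) ⊢ (r, 12121122, AXZ) ⊢ (p, 2121122, AXZ) ⊢ (p, 121122, XZ) ⊢ (q, 21122, YZ) ⊢ (q, 1122, YXZ) ⊢ (r, 122, AXZ) ⊢ (p, 22, AXZ) ⊢ (p, 2, XZ) ⊢ (q, ε, XZ)
All input consumed in state q with stack XZ.

XZ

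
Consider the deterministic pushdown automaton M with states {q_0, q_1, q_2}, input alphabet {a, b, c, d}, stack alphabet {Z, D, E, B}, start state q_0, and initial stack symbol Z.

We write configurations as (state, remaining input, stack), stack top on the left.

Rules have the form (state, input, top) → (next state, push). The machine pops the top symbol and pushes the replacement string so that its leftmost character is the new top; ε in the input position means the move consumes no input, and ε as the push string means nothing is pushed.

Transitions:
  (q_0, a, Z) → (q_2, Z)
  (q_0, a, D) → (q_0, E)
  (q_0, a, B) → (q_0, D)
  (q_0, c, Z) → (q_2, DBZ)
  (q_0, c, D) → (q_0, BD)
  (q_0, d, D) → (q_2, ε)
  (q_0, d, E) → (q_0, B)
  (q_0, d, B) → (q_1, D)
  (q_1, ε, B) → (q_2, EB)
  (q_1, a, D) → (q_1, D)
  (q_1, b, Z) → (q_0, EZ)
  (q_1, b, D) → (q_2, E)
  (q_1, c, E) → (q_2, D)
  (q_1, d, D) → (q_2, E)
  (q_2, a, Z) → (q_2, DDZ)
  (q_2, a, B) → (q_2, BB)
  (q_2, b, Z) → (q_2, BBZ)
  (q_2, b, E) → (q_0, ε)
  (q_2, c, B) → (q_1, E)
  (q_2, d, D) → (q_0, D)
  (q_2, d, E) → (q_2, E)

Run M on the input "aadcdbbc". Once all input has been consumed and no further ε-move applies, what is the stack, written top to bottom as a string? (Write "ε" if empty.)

(q_0, aadcdbbc, Z) ⊢ (q_2, adcdbbc, Z) ⊢ (q_2, dcdbbc, DDZ) ⊢ (q_0, cdbbc, DDZ) ⊢ (q_0, dbbc, BDDZ) ⊢ (q_1, bbc, DDDZ) ⊢ (q_2, bc, EDDZ) ⊢ (q_0, c, DDZ) ⊢ (q_0, ε, BDDZ)
All input consumed in state q_0 with stack BDDZ.

BDDZ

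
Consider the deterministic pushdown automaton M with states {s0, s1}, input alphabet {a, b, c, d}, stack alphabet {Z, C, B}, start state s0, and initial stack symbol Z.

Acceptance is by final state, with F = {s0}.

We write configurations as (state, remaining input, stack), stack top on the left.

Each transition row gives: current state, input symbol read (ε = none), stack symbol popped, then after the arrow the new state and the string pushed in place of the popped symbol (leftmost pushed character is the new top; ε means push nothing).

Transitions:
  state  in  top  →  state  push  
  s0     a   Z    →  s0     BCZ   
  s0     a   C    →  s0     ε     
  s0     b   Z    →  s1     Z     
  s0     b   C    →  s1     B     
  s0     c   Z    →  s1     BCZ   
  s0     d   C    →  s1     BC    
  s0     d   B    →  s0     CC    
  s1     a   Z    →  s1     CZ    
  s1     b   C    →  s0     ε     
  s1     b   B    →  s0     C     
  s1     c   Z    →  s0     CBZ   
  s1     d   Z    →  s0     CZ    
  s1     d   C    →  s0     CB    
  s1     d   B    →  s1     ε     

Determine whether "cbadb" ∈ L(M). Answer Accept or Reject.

(s0, cbadb, Z)
  read c, top Z: go to s1, push BCZ → (s1, badb, BCZ)
  read b, top B: go to s0, push C → (s0, adb, CCZ)
  read a, top C: go to s0, push ε → (s0, db, CZ)
  read d, top C: go to s1, push BC → (s1, b, BCZ)
  read b, top B: go to s0, push C → (s0, ε, CCZ)
All input consumed; state s0 ∈ F.

Accept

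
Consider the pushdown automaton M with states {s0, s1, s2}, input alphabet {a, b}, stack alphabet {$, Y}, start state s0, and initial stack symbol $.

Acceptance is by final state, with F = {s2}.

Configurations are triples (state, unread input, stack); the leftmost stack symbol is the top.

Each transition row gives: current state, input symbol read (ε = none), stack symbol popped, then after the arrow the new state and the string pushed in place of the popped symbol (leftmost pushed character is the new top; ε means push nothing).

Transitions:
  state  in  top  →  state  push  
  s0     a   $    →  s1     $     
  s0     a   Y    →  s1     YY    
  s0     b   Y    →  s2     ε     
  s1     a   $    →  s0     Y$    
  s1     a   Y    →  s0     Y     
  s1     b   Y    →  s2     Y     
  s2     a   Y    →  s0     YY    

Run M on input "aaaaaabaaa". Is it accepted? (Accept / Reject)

No computation consumes all input and reaches a final state.

Reject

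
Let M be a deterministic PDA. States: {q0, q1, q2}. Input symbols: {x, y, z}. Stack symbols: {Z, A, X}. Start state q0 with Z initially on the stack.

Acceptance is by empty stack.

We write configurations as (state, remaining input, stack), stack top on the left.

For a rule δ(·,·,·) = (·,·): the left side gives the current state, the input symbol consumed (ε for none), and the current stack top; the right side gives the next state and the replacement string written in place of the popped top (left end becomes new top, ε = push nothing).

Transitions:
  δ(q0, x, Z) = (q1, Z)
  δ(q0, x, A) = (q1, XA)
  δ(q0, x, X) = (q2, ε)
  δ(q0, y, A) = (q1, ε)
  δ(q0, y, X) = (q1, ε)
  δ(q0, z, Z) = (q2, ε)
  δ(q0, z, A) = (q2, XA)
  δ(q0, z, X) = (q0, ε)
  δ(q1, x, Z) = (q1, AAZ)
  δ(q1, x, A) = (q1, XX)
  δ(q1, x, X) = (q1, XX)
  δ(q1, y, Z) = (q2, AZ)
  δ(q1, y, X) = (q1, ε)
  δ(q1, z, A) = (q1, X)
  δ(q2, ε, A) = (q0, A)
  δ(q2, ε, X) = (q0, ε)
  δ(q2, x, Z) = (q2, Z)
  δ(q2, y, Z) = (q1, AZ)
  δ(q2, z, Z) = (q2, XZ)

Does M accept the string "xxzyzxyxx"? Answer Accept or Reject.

Reject

(q0, xxzyzxyxx, Z)
  read x, top Z: go to q1, push Z → (q1, xzyzxyxx, Z)
  read x, top Z: go to q1, push AAZ → (q1, zyzxyxx, AAZ)
  read z, top A: go to q1, push X → (q1, yzxyxx, XAZ)
  read y, top X: go to q1, push ε → (q1, zxyxx, AZ)
  read z, top A: go to q1, push X → (q1, xyxx, XZ)
  read x, top X: go to q1, push XX → (q1, yxx, XXZ)
  read y, top X: go to q1, push ε → (q1, xx, XZ)
  read x, top X: go to q1, push XX → (q1, x, XXZ)
  read x, top X: go to q1, push XX → (q1, ε, XXXZ)
All input consumed; stack is XXXZ, not empty, and no further ε-move applies.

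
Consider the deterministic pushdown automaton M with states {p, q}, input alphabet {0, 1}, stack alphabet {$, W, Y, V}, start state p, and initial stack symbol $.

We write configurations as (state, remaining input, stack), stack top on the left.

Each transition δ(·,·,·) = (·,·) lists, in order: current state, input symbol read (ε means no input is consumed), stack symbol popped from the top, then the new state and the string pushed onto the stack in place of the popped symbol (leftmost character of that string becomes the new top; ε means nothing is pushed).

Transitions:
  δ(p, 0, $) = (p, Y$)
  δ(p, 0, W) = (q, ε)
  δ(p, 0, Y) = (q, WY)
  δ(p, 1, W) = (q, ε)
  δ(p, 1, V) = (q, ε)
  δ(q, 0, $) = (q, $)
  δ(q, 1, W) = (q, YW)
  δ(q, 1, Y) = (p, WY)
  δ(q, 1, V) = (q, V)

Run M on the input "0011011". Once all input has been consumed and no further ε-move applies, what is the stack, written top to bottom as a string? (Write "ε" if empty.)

YWY$

(p, 0011011, $)
  read 0, top $: go to p, push Y$ → (p, 011011, Y$)
  read 0, top Y: go to q, push WY → (q, 11011, WY$)
  read 1, top W: go to q, push YW → (q, 1011, YWY$)
  read 1, top Y: go to p, push WY → (p, 011, WYWY$)
  read 0, top W: go to q, push ε → (q, 11, YWY$)
  read 1, top Y: go to p, push WY → (p, 1, WYWY$)
  read 1, top W: go to q, push ε → (q, ε, YWY$)
All input consumed in state q with stack YWY$.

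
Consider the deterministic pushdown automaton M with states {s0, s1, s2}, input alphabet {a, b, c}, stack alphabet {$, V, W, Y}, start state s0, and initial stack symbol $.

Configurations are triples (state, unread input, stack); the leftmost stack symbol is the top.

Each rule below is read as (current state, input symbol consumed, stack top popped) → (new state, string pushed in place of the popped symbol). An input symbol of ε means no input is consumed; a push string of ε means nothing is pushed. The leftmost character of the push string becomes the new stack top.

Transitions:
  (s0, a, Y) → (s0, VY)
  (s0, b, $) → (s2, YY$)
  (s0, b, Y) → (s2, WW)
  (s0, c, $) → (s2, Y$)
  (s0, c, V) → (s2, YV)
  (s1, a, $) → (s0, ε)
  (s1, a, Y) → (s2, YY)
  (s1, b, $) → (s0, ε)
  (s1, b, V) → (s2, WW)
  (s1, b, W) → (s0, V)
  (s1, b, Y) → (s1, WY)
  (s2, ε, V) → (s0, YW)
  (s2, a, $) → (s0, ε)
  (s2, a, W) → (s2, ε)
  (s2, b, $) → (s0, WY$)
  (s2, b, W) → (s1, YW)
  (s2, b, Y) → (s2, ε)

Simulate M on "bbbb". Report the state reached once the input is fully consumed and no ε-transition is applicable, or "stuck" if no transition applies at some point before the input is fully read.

(s0, bbbb, $) ⊢ (s2, bbb, YY$) ⊢ (s2, bb, Y$) ⊢ (s2, b, $) ⊢ (s0, ε, WY$)
All input consumed; M is in state s0.

s0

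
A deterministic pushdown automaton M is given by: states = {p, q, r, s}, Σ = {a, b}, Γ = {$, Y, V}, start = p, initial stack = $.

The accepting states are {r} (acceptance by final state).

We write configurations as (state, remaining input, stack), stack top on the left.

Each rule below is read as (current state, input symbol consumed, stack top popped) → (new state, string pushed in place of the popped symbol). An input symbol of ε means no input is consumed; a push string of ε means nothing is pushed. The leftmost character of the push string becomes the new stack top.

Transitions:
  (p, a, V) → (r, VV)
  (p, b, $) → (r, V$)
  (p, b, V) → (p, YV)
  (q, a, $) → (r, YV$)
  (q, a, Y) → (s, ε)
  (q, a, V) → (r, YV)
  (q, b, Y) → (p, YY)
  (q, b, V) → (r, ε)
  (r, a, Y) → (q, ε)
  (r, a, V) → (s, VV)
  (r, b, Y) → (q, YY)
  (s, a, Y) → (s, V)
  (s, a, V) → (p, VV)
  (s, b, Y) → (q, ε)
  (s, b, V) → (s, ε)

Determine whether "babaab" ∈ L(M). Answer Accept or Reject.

Reject

(p, babaab, $)
  read b, top $: go to r, push V$ → (r, abaab, V$)
  read a, top V: go to s, push VV → (s, baab, VV$)
  read b, top V: go to s, push ε → (s, aab, V$)
  read a, top V: go to p, push VV → (p, ab, VV$)
  read a, top V: go to r, push VV → (r, b, VVV$)
No transition applies at (r, b, VVV$); input not fully consumed.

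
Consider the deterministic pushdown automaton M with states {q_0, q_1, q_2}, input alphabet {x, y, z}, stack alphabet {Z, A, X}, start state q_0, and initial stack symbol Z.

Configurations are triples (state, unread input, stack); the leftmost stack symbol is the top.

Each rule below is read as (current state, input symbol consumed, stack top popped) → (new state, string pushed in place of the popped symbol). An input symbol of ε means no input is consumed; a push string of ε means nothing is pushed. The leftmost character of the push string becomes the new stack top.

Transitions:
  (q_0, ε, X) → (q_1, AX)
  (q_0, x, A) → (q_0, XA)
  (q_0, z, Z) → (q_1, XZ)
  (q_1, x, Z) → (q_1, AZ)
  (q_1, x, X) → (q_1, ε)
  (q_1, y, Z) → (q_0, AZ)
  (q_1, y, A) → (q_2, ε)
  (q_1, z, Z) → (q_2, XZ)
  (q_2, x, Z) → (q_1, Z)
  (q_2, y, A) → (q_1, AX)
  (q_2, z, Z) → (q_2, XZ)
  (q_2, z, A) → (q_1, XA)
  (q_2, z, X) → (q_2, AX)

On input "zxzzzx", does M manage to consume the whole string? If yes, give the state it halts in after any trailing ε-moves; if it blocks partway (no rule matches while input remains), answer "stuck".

q_1

(q_0, zxzzzx, Z) ⊢ (q_1, xzzzx, XZ) ⊢ (q_1, zzzx, Z) ⊢ (q_2, zzx, XZ) ⊢ (q_2, zx, AXZ) ⊢ (q_1, x, XAXZ) ⊢ (q_1, ε, AXZ)
All input consumed; M is in state q_1.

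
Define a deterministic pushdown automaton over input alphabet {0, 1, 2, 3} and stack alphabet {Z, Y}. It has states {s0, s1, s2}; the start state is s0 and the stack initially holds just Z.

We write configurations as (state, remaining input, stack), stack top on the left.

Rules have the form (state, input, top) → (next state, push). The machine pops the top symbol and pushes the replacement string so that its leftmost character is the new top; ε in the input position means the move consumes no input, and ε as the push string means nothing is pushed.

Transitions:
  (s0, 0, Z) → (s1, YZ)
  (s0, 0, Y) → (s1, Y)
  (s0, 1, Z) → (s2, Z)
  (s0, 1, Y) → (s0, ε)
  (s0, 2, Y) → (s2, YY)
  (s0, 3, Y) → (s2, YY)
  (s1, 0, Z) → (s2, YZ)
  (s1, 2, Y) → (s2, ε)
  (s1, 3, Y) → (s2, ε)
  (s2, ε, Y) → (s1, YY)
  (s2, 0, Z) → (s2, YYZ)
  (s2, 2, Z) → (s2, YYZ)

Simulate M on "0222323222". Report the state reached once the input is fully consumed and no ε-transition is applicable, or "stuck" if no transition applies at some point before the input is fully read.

(s0, 0222323222, Z)
  read 0, top Z: go to s1, push YZ → (s1, 222323222, YZ)
  read 2, top Y: go to s2, push ε → (s2, 22323222, Z)
  read 2, top Z: go to s2, push YYZ → (s2, 2323222, YYZ)
  ε-move, top Y: go to s1, push YY → (s1, 2323222, YYYZ)
  read 2, top Y: go to s2, push ε → (s2, 323222, YYZ)
  ε-move, top Y: go to s1, push YY → (s1, 323222, YYYZ)
  read 3, top Y: go to s2, push ε → (s2, 23222, YYZ)
  ε-move, top Y: go to s1, push YY → (s1, 23222, YYYZ)
  read 2, top Y: go to s2, push ε → (s2, 3222, YYZ)
  ε-move, top Y: go to s1, push YY → (s1, 3222, YYYZ)
  read 3, top Y: go to s2, push ε → (s2, 222, YYZ)
  ε-move, top Y: go to s1, push YY → (s1, 222, YYYZ)
  read 2, top Y: go to s2, push ε → (s2, 22, YYZ)
  ε-move, top Y: go to s1, push YY → (s1, 22, YYYZ)
  read 2, top Y: go to s2, push ε → (s2, 2, YYZ)
  ε-move, top Y: go to s1, push YY → (s1, 2, YYYZ)
  read 2, top Y: go to s2, push ε → (s2, ε, YYZ)
  ε-move, top Y: go to s1, push YY → (s1, ε, YYYZ)
All input consumed; M is in state s1.

s1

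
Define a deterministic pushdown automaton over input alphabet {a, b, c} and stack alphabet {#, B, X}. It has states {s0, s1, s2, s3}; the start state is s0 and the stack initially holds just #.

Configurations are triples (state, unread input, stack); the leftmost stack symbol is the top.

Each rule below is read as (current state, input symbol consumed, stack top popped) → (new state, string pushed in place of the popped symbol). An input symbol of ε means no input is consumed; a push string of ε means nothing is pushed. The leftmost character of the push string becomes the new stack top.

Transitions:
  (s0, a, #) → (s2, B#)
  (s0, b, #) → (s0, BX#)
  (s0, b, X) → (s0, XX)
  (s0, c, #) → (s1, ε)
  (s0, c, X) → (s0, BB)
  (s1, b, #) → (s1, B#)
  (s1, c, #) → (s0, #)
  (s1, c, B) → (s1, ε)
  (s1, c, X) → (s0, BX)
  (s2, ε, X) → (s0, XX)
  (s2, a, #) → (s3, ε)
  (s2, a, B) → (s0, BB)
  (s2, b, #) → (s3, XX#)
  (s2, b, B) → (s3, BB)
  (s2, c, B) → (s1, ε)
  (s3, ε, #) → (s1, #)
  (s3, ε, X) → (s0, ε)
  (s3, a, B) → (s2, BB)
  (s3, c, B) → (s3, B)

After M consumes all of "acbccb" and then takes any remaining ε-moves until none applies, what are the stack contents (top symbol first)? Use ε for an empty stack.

BX#

(s0, acbccb, #)
  read a, top #: go to s2, push B# → (s2, cbccb, B#)
  read c, top B: go to s1, push ε → (s1, bccb, #)
  read b, top #: go to s1, push B# → (s1, ccb, B#)
  read c, top B: go to s1, push ε → (s1, cb, #)
  read c, top #: go to s0, push # → (s0, b, #)
  read b, top #: go to s0, push BX# → (s0, ε, BX#)
All input consumed in state s0 with stack BX#.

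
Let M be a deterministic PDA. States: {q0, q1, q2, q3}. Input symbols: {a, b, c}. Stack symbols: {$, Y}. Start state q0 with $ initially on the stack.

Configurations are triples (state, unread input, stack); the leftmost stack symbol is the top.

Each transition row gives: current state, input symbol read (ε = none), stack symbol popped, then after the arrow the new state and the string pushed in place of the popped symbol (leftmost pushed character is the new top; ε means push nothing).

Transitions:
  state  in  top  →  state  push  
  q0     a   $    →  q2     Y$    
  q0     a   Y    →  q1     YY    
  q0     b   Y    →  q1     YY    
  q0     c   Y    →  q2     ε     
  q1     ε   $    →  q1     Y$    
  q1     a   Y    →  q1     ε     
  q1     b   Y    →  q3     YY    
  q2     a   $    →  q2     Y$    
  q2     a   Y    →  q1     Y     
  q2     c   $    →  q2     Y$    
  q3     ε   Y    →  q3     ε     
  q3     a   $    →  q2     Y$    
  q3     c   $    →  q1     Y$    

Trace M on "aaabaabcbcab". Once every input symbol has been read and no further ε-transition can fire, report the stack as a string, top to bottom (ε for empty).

(q0, aaabaabcbcab, $) ⊢ (q2, aabaabcbcab, Y$) ⊢ (q1, abaabcbcab, Y$) ⊢ (q1, baabcbcab, $) ⊢ (q1, baabcbcab, Y$) ⊢ (q3, aabcbcab, YY$) ⊢ (q3, aabcbcab, Y$) ⊢ (q3, aabcbcab, $) ⊢ (q2, abcbcab, Y$) ⊢ (q1, bcbcab, Y$) ⊢ (q3, cbcab, YY$) ⊢ (q3, cbcab, Y$) ⊢ (q3, cbcab, $) ⊢ (q1, bcab, Y$) ⊢ (q3, cab, YY$) ⊢ (q3, cab, Y$) ⊢ (q3, cab, $) ⊢ (q1, ab, Y$) ⊢ (q1, b, $) ⊢ (q1, b, Y$) ⊢ (q3, ε, YY$) ⊢ (q3, ε, Y$) ⊢ (q3, ε, $)
All input consumed in state q3 with stack $.

$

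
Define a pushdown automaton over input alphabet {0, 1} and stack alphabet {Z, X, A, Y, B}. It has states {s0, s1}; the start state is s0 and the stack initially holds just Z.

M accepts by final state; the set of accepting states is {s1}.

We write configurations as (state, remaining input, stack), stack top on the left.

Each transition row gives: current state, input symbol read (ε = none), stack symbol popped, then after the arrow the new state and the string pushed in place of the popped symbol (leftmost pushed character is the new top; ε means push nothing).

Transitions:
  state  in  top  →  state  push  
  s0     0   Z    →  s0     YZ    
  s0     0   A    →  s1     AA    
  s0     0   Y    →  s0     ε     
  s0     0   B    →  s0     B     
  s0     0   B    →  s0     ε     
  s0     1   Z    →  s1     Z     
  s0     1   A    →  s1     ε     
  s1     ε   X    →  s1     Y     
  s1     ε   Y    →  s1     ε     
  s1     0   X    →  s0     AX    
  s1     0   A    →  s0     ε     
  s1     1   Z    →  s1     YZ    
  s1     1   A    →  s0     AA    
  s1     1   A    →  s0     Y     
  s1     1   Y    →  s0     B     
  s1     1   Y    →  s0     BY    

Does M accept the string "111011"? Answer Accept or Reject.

Accept

One accepting computation: (s0, 111011, Z) ⊢ (s1, 11011, Z) ⊢ (s1, 1011, YZ) ⊢ (s0, 011, BZ) ⊢ (s0, 11, Z) ⊢ (s1, 1, Z) ⊢ (s1, ε, YZ)
All input consumed and state s1 ∈ F.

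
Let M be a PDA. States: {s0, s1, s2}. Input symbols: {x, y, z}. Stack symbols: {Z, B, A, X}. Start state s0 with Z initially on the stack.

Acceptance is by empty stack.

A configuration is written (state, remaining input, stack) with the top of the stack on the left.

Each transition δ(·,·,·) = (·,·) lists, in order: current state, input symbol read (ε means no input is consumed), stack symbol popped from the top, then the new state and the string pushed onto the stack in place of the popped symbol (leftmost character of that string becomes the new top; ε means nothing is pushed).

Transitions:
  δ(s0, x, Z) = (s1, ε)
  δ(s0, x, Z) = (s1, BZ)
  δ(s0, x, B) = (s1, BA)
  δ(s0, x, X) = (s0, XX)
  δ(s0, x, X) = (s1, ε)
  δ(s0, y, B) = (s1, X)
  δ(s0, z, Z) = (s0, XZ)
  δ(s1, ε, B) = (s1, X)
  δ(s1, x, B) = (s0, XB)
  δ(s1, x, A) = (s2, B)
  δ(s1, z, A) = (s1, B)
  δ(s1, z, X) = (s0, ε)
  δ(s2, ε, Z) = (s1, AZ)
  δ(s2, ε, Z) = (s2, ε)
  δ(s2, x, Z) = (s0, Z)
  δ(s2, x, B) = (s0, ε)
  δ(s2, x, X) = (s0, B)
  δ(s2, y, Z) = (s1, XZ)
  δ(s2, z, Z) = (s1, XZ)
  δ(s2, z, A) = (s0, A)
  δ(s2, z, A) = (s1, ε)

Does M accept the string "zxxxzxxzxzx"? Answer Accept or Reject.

Accept

One accepting computation: (s0, zxxxzxxzxzx, Z) ⊢ (s0, xxxzxxzxzx, XZ) ⊢ (s0, xxzxxzxzx, XXZ) ⊢ (s0, xzxxzxzx, XXXZ) ⊢ (s1, zxxzxzx, XXZ) ⊢ (s0, xxzxzx, XZ) ⊢ (s0, xzxzx, XXZ) ⊢ (s1, zxzx, XZ) ⊢ (s0, xzx, Z) ⊢ (s1, zx, BZ) ⊢ (s1, zx, XZ) ⊢ (s0, x, Z) ⊢ (s1, ε, ε)
All input consumed and the stack is empty.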